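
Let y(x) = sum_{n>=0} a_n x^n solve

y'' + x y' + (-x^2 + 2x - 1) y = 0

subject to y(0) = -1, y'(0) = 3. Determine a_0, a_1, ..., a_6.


Ansatz: y(x) = sum_{n>=0} a_n x^n, so y'(x) = sum_{n>=1} n a_n x^(n-1) and y''(x) = sum_{n>=2} n(n-1) a_n x^(n-2).
Substitute into P(x) y'' + Q(x) y' + R(x) y = 0 with P(x) = 1, Q(x) = x, R(x) = -x^2 + 2x - 1, and match powers of x.
Initial conditions: a_0 = -1, a_1 = 3.
Setting the coefficient of each power of x to zero and solving order by order (substituting the coefficients already found):
  x^0: 2 a_2 - a_0 = 0  ->  2 a_2 = a_0 = -1  ->  a_2 = -1/2
  x^1: 6 a_3 + 2 a_0 = 0  ->  6 a_3 = -2 a_0 = 2  ->  a_3 = 1/3
  x^2: 12 a_4 + a_2 + 2 a_1 - a_0 = 0  ->  12 a_4 = -a_2 - 2 a_1 + a_0 = -13/2  ->  a_4 = -13/24
  x^3: 20 a_5 + 2 a_3 + 2 a_2 - a_1 = 0  ->  20 a_5 = -2 a_3 - 2 a_2 + a_1 = 10/3  ->  a_5 = 1/6
  x^4: 30 a_6 + 3 a_4 + 2 a_3 - a_2 = 0  ->  30 a_6 = -3 a_4 - 2 a_3 + a_2 = 11/24  ->  a_6 = 11/720
Truncated series: y(x) = -1 + 3 x - (1/2) x^2 + (1/3) x^3 - (13/24) x^4 + (1/6) x^5 + (11/720) x^6 + O(x^7).

a_0 = -1; a_1 = 3; a_2 = -1/2; a_3 = 1/3; a_4 = -13/24; a_5 = 1/6; a_6 = 11/720


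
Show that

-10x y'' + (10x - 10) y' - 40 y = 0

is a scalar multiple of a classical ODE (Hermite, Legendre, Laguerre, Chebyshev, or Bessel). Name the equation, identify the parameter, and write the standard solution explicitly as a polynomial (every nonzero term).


All three coefficients share the factor -10; dividing through by -10 gives  x y'' + (1 - x) y' + 4 y = 0.
This matches the Laguerre equation x y'' + (1 - x) y' + n y = 0 with n = 4; the polynomial solution is L_4(x).
With y = sum_k a_k x^k, matching x^k gives (k+1)k a_{k+1} + (k+1) a_{k+1} - k a_k + n a_k = 0, i.e. (k+1)^2 a_{k+1} = (k - n) a_k = (k - 4) a_k. The right side vanishes at k = 4, so the series terminates at degree 4.
Standard normalization L_n(0) = 1 gives a_0 = 1. Work upward with a_{k+1} = (k - 4) a_k / (k+1)^2:
  a_1 = (0 - 4)(1) / 1^2 = -4/1 = -4
  a_2 = (1 - 4)(-4) / 2^2 = 12/4 = 3
  a_3 = (2 - 4)(3) / 3^2 = -6/9 = -2/3
  a_4 = (3 - 4)(-2/3) / 4^2 = (2/3)/16 = 1/24
Hence L_4(x) = x^4/24 - 2 x^3/3 + 3 x^2 - 4 x + 1.

L_4(x); series = x^4/24 - 2 x^3/3 + 3 x^2 - 4 x + 1


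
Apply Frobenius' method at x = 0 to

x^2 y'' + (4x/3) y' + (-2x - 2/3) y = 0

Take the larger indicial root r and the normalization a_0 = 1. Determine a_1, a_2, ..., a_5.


Write in Frobenius form y'' + (p(x)/x) y' + (q(x)/x^2) y = 0:
  p(x) = 4/3,  q(x) = -2x - 2/3.
Indicial equation: r(r-1) + (4/3) r + (-2/3) = 0 -> roots r_1 = 2/3, r_2 = -1.
Take r = r_1 = 2/3. Let y(x) = x^r sum_{n>=0} a_n x^n with a_0 = 1.
Substitute y = x^r sum a_n x^n and match x^{r+n}. The recurrence is
  D(n) a_n - 2 a_{n-1} = 0,  where D(n) = (r+n)(r+n-1) + (4/3)(r+n) + (-2/3).
  a_n = 2 / D(n) * a_{n-1}.
Since the indicial polynomial factors as (r - r_1)(r - r_2), D(n) = (r_1 + n - r_1)(r_1 + n - r_2) = n(n + 5/3).
Evaluating step by step (a_0 = 1):
  n = 1: D(1) = 1(1 + 5/3) = 8/3; numerator = 2(1) = 2; a_1 = (2)/(8/3) = 3/4
  n = 2: D(2) = 2(2 + 5/3) = 22/3; numerator = 2(3/4) = 3/2; a_2 = (3/2)/(22/3) = 9/44
  n = 3: D(3) = 3(3 + 5/3) = 14; numerator = 2(9/44) = 9/22; a_3 = (9/22)/(14) = 9/308
  n = 4: D(4) = 4(4 + 5/3) = 68/3; numerator = 2(9/308) = 9/154; a_4 = (9/154)/(68/3) = 27/10472
  n = 5: D(5) = 5(5 + 5/3) = 100/3; numerator = 2(27/10472) = 27/5236; a_5 = (27/5236)/(100/3) = 81/523600

r = 2/3; a_0 = 1; a_1 = 3/4; a_2 = 9/44; a_3 = 9/308; a_4 = 27/10472; a_5 = 81/523600


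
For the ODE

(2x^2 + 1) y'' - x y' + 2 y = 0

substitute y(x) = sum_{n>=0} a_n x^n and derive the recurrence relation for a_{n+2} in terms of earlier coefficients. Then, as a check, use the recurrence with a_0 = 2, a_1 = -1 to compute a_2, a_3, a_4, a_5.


Substitute y = sum_n a_n x^n.
(1 + 2 x^2) y'' contributes (n+2)(n+1) a_{n+2} + 2 n(n-1) a_n at x^n.
-x y'(x) contributes -n a_n at x^n.
2 y(x) contributes 2 a_n at x^n.
Matching x^n: (n+2)(n+1) a_{n+2} + (2 n(n-1) - n + 2) a_n = 0.
Thus a_{n+2} = (-2 n(n-1) + n - 2) / ((n+1)(n+2)) * a_n.

Check with a_0 = 2, a_1 = -1 (apply the recurrence for n = 0, 1, 2, 3): a_0 = 2, a_1 = -1, a_2 = -2, a_3 = 1/6, a_4 = 2/3, a_5 = -11/120.

a_(n+2) = (-2 n(n-1) + n - 2) / ((n+1)(n+2)) * a_n; check: a_0 = 2, a_1 = -1, a_2 = -2, a_3 = 1/6, a_4 = 2/3, a_5 = -11/120


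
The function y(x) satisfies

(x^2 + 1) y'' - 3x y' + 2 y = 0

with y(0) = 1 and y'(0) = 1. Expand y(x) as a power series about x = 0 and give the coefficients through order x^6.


Ansatz: y(x) = sum_{n>=0} a_n x^n, so y'(x) = sum_{n>=1} n a_n x^(n-1) and y''(x) = sum_{n>=2} n(n-1) a_n x^(n-2).
Substitute into P(x) y'' + Q(x) y' + R(x) y = 0 with P(x) = x^2 + 1, Q(x) = -3x, R(x) = 2, and match powers of x.
Initial conditions: a_0 = 1, a_1 = 1.
Setting the coefficient of each power of x to zero and solving order by order (substituting the coefficients already found):
  x^0: 2 a_2 + 2 a_0 = 0  ->  2 a_2 = -2 a_0 = -2  ->  a_2 = -1
  x^1: 6 a_3 - a_1 = 0  ->  6 a_3 = a_1 = 1  ->  a_3 = 1/6
  x^2: 12 a_4 - 2 a_2 = 0  ->  12 a_4 = 2 a_2 = -2  ->  a_4 = -1/6
  x^3: 20 a_5 - a_3 = 0  ->  20 a_5 = a_3 = 1/6  ->  a_5 = 1/120
  x^4: 30 a_6 + 2 a_4 = 0  ->  30 a_6 = -2 a_4 = 1/3  ->  a_6 = 1/90
Truncated series: y(x) = 1 + x - x^2 + (1/6) x^3 - (1/6) x^4 + (1/120) x^5 + (1/90) x^6 + O(x^7).

a_0 = 1; a_1 = 1; a_2 = -1; a_3 = 1/6; a_4 = -1/6; a_5 = 1/120; a_6 = 1/90


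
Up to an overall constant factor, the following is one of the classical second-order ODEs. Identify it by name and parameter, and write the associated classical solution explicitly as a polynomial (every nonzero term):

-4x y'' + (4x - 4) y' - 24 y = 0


All three coefficients share the factor -4; dividing through by -4 gives  x y'' + (1 - x) y' + 6 y = 0.
This matches the Laguerre equation x y'' + (1 - x) y' + n y = 0 with n = 6; the polynomial solution is L_6(x).
With y = sum_k a_k x^k, matching x^k gives (k+1)k a_{k+1} + (k+1) a_{k+1} - k a_k + n a_k = 0, i.e. (k+1)^2 a_{k+1} = (k - n) a_k = (k - 6) a_k. The right side vanishes at k = 6, so the series terminates at degree 6.
Standard normalization L_n(0) = 1 gives a_0 = 1. Work upward with a_{k+1} = (k - 6) a_k / (k+1)^2:
  a_1 = (0 - 6)(1) / 1^2 = -6/1 = -6
  a_2 = (1 - 6)(-6) / 2^2 = 30/4 = 15/2
  a_3 = (2 - 6)(15/2) / 3^2 = -30/9 = -10/3
  a_4 = (3 - 6)(-10/3) / 4^2 = 10/16 = 5/8
  a_5 = (4 - 6)(5/8) / 5^2 = (-5/4)/25 = -1/20
  a_6 = (5 - 6)(-1/20) / 6^2 = (1/20)/36 = 1/720
Hence L_6(x) = x^6/720 - x^5/20 + 5 x^4/8 - 10 x^3/3 + 15 x^2/2 - 6 x + 1.

L_6(x); series = x^6/720 - x^5/20 + 5 x^4/8 - 10 x^3/3 + 15 x^2/2 - 6 x + 1


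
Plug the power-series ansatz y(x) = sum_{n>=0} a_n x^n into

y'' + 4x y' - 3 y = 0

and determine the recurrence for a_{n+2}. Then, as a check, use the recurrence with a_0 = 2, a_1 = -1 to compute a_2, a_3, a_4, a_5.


Substitute y = sum_n a_n x^n.
y''(x) has coefficient (n+2)(n+1) a_{n+2} at x^n;
4 x y'(x) has coefficient 4 n a_n at x^n (shift);
-3 y(x) has coefficient -3 a_n at x^n.
Matching x^n: (n+2)(n+1) a_{n+2} + (4n - 3) a_n = 0.
Thus a_{n+2} = (-4n + 3) / ((n+1)(n+2)) * a_n.

Check with a_0 = 2, a_1 = -1 (apply the recurrence for n = 0, 1, 2, 3): a_0 = 2, a_1 = -1, a_2 = 3, a_3 = 1/6, a_4 = -5/4, a_5 = -3/40.

a_(n+2) = (-4n + 3) / ((n+1)(n+2)) * a_n; check: a_0 = 2, a_1 = -1, a_2 = 3, a_3 = 1/6, a_4 = -5/4, a_5 = -3/40


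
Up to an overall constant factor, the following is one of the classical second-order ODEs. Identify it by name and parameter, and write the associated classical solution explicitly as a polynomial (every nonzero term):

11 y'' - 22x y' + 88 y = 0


All three coefficients share the factor 11; dividing through by 11 gives  y'' - 2x y' + 8 y = 0.
This matches the Hermite equation y'' - 2x y' + 2n y = 0 with 2n = 8, so n = 4; the polynomial solution is H_4(x).
With y = sum_k a_k x^k, matching x^k gives (k+2)(k+1) a_{k+2} = 2(k - n) a_k = 2(k - 4) a_k. The right side vanishes at k = 4, so the series with the parity of 4 terminates at degree 4.
Standard normalization: leading coefficient of H_n is 2^n, so a_4 = 2^4 = 16. Work downward with a_k = (k+1)(k+2) a_{k+2} / (2(k - n)):
  a_2 = (3)(4)(16) / (2(2 - 4)) = 192/(-4) = -48
  a_0 = (1)(2)(-48) / (2(0 - 4)) = -96/(-8) = 12
Hence H_4(x) = 16 x^4 - 48 x^2 + 12.

H_4(x); series = 16 x^4 - 48 x^2 + 12


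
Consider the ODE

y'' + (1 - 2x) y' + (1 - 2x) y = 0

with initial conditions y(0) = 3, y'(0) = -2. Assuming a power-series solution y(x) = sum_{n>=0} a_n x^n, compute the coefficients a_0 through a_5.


Ansatz: y(x) = sum_{n>=0} a_n x^n, so y'(x) = sum_{n>=1} n a_n x^(n-1) and y''(x) = sum_{n>=2} n(n-1) a_n x^(n-2).
Substitute into P(x) y'' + Q(x) y' + R(x) y = 0 with P(x) = 1, Q(x) = 1 - 2x, R(x) = 1 - 2x, and match powers of x.
Initial conditions: a_0 = 3, a_1 = -2.
Setting the coefficient of each power of x to zero and solving order by order (substituting the coefficients already found):
  x^0: 2 a_2 + a_1 + a_0 = 0  ->  2 a_2 = -a_1 - a_0 = -1  ->  a_2 = -1/2
  x^1: 6 a_3 + 2 a_2 - a_1 - 2 a_0 = 0  ->  6 a_3 = -2 a_2 + a_1 + 2 a_0 = 5  ->  a_3 = 5/6
  x^2: 12 a_4 + 3 a_3 - 3 a_2 - 2 a_1 = 0  ->  12 a_4 = -3 a_3 + 3 a_2 + 2 a_1 = -8  ->  a_4 = -2/3
  x^3: 20 a_5 + 4 a_4 - 5 a_3 - 2 a_2 = 0  ->  20 a_5 = -4 a_4 + 5 a_3 + 2 a_2 = 35/6  ->  a_5 = 7/24
Truncated series: y(x) = 3 - 2 x - (1/2) x^2 + (5/6) x^3 - (2/3) x^4 + (7/24) x^5 + O(x^6).

a_0 = 3; a_1 = -2; a_2 = -1/2; a_3 = 5/6; a_4 = -2/3; a_5 = 7/24


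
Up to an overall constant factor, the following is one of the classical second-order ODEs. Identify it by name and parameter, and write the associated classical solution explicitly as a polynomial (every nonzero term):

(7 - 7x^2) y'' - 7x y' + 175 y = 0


All three coefficients share the factor 7; dividing through by 7 gives  (1 - x^2) y'' - x y' + 25 y = 0.
This matches the Chebyshev equation (1 - x^2) y'' - x y' + n^2 y = 0 (note the -x y' term, not -2x y') with n^2 = 25, so n = 5; the polynomial solution is T_5(x).
With y = sum_k a_k x^k, matching x^k gives (k+2)(k+1) a_{k+2} = (k^2 - n^2) a_k = (k - 5)(k + 5) a_k. The right side vanishes at k = 5, so the series with the parity of 5 terminates at degree 5.
Standard normalization: leading coefficient of T_n is 2^(n-1), so a_5 = 2^4 = 16. Work downward with a_k = (k+1)(k+2) a_{k+2} / ((k - 5)(k + 5)):
  a_3 = (4)(5)(16) / ((3 - 5)(3 + 5)) = 320/(-16) = -20
  a_1 = (2)(3)(-20) / ((1 - 5)(1 + 5)) = -120/(-24) = 5
Hence T_5(x) = 16 x^5 - 20 x^3 + 5 x.

T_5(x); series = 16 x^5 - 20 x^3 + 5 x


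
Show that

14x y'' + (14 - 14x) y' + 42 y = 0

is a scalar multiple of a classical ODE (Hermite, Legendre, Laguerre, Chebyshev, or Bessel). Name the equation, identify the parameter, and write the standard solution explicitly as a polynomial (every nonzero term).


All three coefficients share the factor 14; dividing through by 14 gives  x y'' + (1 - x) y' + 3 y = 0.
This matches the Laguerre equation x y'' + (1 - x) y' + n y = 0 with n = 3; the polynomial solution is L_3(x).
With y = sum_k a_k x^k, matching x^k gives (k+1)k a_{k+1} + (k+1) a_{k+1} - k a_k + n a_k = 0, i.e. (k+1)^2 a_{k+1} = (k - n) a_k = (k - 3) a_k. The right side vanishes at k = 3, so the series terminates at degree 3.
Standard normalization L_n(0) = 1 gives a_0 = 1. Work upward with a_{k+1} = (k - 3) a_k / (k+1)^2:
  a_1 = (0 - 3)(1) / 1^2 = -3/1 = -3
  a_2 = (1 - 3)(-3) / 2^2 = 6/4 = 3/2
  a_3 = (2 - 3)(3/2) / 3^2 = (-3/2)/9 = -1/6
Hence L_3(x) = -x^3/6 + 3 x^2/2 - 3 x + 1.

L_3(x); series = -x^3/6 + 3 x^2/2 - 3 x + 1


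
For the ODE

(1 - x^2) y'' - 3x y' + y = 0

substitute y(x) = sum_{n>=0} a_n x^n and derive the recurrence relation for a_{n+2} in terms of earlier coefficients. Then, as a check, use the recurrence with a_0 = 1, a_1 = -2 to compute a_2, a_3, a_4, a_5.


Substitute y = sum_n a_n x^n.
(1 - 1 x^2) y'' contributes (n+2)(n+1) a_{n+2} - n(n-1) a_n at x^n.
-3 x y'(x) contributes -3 n a_n at x^n.
y(x) contributes 1 a_n at x^n.
Matching x^n: (n+2)(n+1) a_{n+2} + (-n(n-1) - 3 n + 1) a_n = 0.
Thus a_{n+2} = (n(n-1) + 3 n - 1) / ((n+1)(n+2)) * a_n.

Check with a_0 = 1, a_1 = -2 (apply the recurrence for n = 0, 1, 2, 3): a_0 = 1, a_1 = -2, a_2 = -1/2, a_3 = -2/3, a_4 = -7/24, a_5 = -7/15.

a_(n+2) = (n(n-1) + 3 n - 1) / ((n+1)(n+2)) * a_n; check: a_0 = 1, a_1 = -2, a_2 = -1/2, a_3 = -2/3, a_4 = -7/24, a_5 = -7/15


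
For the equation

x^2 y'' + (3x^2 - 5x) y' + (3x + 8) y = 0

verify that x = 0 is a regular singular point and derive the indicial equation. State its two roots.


Divide by x^2 to reach normal form y'' + P_1(x) y' + P_2(x) y = 0 with P_1(x) = 3 - 5/x and P_2(x) = 3/x + 8/x^2.
x = 0 is a singular point because the y'-coefficient 3 - 5/x has a pole at x = 0 and the y-coefficient 3/x + 8/x^2 has a pole at x = 0.
It is a regular singular point because x P_1(x) = p(x) = 3x - 5 and x^2 P_2(x) = q(x) = 3x + 8 are polynomials, hence analytic at x = 0.
p(0) = -5,  q(0) = 8.
Indicial equation: r(r-1) + p(0) r + q(0) = 0, i.e. r^2 + (p(0) - 1) r + q(0) = 0, i.e. r^2 - 6 r + 8 = 0.
Discriminant: (-6)^2 - 4(8) = 4, so r = (6 ± 2)/2.
Solving: r_1 = 4, r_2 = 2.

indicial: r^2 - 6 r + 8 = 0; roots r_1 = 4, r_2 = 2


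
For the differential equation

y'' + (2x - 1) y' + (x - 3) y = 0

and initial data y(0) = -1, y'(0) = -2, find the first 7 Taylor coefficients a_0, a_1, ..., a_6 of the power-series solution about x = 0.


Ansatz: y(x) = sum_{n>=0} a_n x^n, so y'(x) = sum_{n>=1} n a_n x^(n-1) and y''(x) = sum_{n>=2} n(n-1) a_n x^(n-2).
Substitute into P(x) y'' + Q(x) y' + R(x) y = 0 with P(x) = 1, Q(x) = 2x - 1, R(x) = x - 3, and match powers of x.
Initial conditions: a_0 = -1, a_1 = -2.
Setting the coefficient of each power of x to zero and solving order by order (substituting the coefficients already found):
  x^0: 2 a_2 - a_1 - 3 a_0 = 0  ->  2 a_2 = a_1 + 3 a_0 = -5  ->  a_2 = -5/2
  x^1: 6 a_3 - 2 a_2 - a_1 + a_0 = 0  ->  6 a_3 = 2 a_2 + a_1 - a_0 = -6  ->  a_3 = -1
  x^2: 12 a_4 - 3 a_3 + a_2 + a_1 = 0  ->  12 a_4 = 3 a_3 - a_2 - a_1 = 3/2  ->  a_4 = 1/8
  x^3: 20 a_5 - 4 a_4 + 3 a_3 + a_2 = 0  ->  20 a_5 = 4 a_4 - 3 a_3 - a_2 = 6  ->  a_5 = 3/10
  x^4: 30 a_6 - 5 a_5 + 5 a_4 + a_3 = 0  ->  30 a_6 = 5 a_5 - 5 a_4 - a_3 = 15/8  ->  a_6 = 1/16
Truncated series: y(x) = -1 - 2 x - (5/2) x^2 - x^3 + (1/8) x^4 + (3/10) x^5 + (1/16) x^6 + O(x^7).

a_0 = -1; a_1 = -2; a_2 = -5/2; a_3 = -1; a_4 = 1/8; a_5 = 3/10; a_6 = 1/16


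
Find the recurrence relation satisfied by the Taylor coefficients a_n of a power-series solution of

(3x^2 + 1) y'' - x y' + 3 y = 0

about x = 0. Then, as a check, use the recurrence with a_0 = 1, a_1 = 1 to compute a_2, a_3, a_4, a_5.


Substitute y = sum_n a_n x^n.
(1 + 3 x^2) y'' contributes (n+2)(n+1) a_{n+2} + 3 n(n-1) a_n at x^n.
-x y'(x) contributes -n a_n at x^n.
3 y(x) contributes 3 a_n at x^n.
Matching x^n: (n+2)(n+1) a_{n+2} + (3 n(n-1) - n + 3) a_n = 0.
Thus a_{n+2} = (-3 n(n-1) + n - 3) / ((n+1)(n+2)) * a_n.

Check with a_0 = 1, a_1 = 1 (apply the recurrence for n = 0, 1, 2, 3): a_0 = 1, a_1 = 1, a_2 = -3/2, a_3 = -1/3, a_4 = 7/8, a_5 = 3/10.

a_(n+2) = (-3 n(n-1) + n - 3) / ((n+1)(n+2)) * a_n; check: a_0 = 1, a_1 = 1, a_2 = -3/2, a_3 = -1/3, a_4 = 7/8, a_5 = 3/10


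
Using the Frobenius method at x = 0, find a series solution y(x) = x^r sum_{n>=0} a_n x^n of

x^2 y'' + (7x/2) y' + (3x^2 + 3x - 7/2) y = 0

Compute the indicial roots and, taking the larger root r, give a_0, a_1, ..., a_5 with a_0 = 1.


Write in Frobenius form y'' + (p(x)/x) y' + (q(x)/x^2) y = 0:
  p(x) = 7/2,  q(x) = 3x^2 + 3x - 7/2.
Indicial equation: r(r-1) + (7/2) r + (-7/2) = 0 -> roots r_1 = 1, r_2 = -7/2.
Take r = r_1 = 1. Let y(x) = x^r sum_{n>=0} a_n x^n with a_0 = 1.
Substitute y = x^r sum a_n x^n and match x^{r+n}. The recurrence is
  D(n) a_n + 3 a_{n-1} + 3 a_{n-2} = 0,  where D(n) = (r+n)(r+n-1) + (7/2)(r+n) + (-7/2).
  a_n = [-3 a_{n-1} - 3 a_{n-2}] / D(n).
Since the indicial polynomial factors as (r - r_1)(r - r_2), D(n) = (r_1 + n - r_1)(r_1 + n - r_2) = n(n + 9/2).
Evaluating step by step (a_0 = 1):
  n = 1: D(1) = 1(1 + 9/2) = 11/2; numerator = -3(1) = -3; a_1 = (-3)/(11/2) = -6/11
  n = 2: D(2) = 2(2 + 9/2) = 13; numerator = -3(-6/11) - 3(1) = -15/11; a_2 = (-15/11)/(13) = -15/143
  n = 3: D(3) = 3(3 + 9/2) = 45/2; numerator = -3(-15/143) - 3(-6/11) = 279/143; a_3 = (279/143)/(45/2) = 62/715
  n = 4: D(4) = 4(4 + 9/2) = 34; numerator = -3(62/715) - 3(-15/143) = 3/55; a_4 = (3/55)/(34) = 3/1870
  n = 5: D(5) = 5(5 + 9/2) = 95/2; numerator = -3(3/1870) - 3(62/715) = -6441/24310; a_5 = (-6441/24310)/(95/2) = -339/60775

r = 1; a_0 = 1; a_1 = -6/11; a_2 = -15/143; a_3 = 62/715; a_4 = 3/1870; a_5 = -339/60775


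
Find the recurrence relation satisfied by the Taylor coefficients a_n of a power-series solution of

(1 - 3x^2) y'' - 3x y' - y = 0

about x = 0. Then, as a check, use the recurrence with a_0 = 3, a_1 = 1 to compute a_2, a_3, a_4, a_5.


Substitute y = sum_n a_n x^n.
(1 - 3 x^2) y'' contributes (n+2)(n+1) a_{n+2} - 3 n(n-1) a_n at x^n.
-3 x y'(x) contributes -3 n a_n at x^n.
-y(x) contributes -1 a_n at x^n.
Matching x^n: (n+2)(n+1) a_{n+2} + (-3 n(n-1) - 3 n - 1) a_n = 0.
Thus a_{n+2} = (3 n(n-1) + 3 n + 1) / ((n+1)(n+2)) * a_n.

Check with a_0 = 3, a_1 = 1 (apply the recurrence for n = 0, 1, 2, 3): a_0 = 3, a_1 = 1, a_2 = 3/2, a_3 = 2/3, a_4 = 13/8, a_5 = 14/15.

a_(n+2) = (3 n(n-1) + 3 n + 1) / ((n+1)(n+2)) * a_n; check: a_0 = 3, a_1 = 1, a_2 = 3/2, a_3 = 2/3, a_4 = 13/8, a_5 = 14/15


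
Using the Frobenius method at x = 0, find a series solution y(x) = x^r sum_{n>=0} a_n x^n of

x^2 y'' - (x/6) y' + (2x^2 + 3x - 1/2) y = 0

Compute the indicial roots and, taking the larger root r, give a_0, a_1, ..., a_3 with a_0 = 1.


Write in Frobenius form y'' + (p(x)/x) y' + (q(x)/x^2) y = 0:
  p(x) = -1/6,  q(x) = 2x^2 + 3x - 1/2.
Indicial equation: r(r-1) + (-1/6) r + (-1/2) = 0 -> roots r_1 = 3/2, r_2 = -1/3.
Take r = r_1 = 3/2. Let y(x) = x^r sum_{n>=0} a_n x^n with a_0 = 1.
Substitute y = x^r sum a_n x^n and match x^{r+n}. The recurrence is
  D(n) a_n + 3 a_{n-1} + 2 a_{n-2} = 0,  where D(n) = (r+n)(r+n-1) + (-1/6)(r+n) + (-1/2).
  a_n = [-3 a_{n-1} - 2 a_{n-2}] / D(n).
Since the indicial polynomial factors as (r - r_1)(r - r_2), D(n) = (r_1 + n - r_1)(r_1 + n - r_2) = n(n + 11/6).
Evaluating step by step (a_0 = 1):
  n = 1: D(1) = 1(1 + 11/6) = 17/6; numerator = -3(1) = -3; a_1 = (-3)/(17/6) = -18/17
  n = 2: D(2) = 2(2 + 11/6) = 23/3; numerator = -3(-18/17) - 2(1) = 20/17; a_2 = (20/17)/(23/3) = 60/391
  n = 3: D(3) = 3(3 + 11/6) = 29/2; numerator = -3(60/391) - 2(-18/17) = 648/391; a_3 = (648/391)/(29/2) = 1296/11339

r = 3/2; a_0 = 1; a_1 = -18/17; a_2 = 60/391; a_3 = 1296/11339


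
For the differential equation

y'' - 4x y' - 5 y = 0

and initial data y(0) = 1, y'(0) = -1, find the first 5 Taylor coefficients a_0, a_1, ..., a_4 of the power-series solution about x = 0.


Ansatz: y(x) = sum_{n>=0} a_n x^n, so y'(x) = sum_{n>=1} n a_n x^(n-1) and y''(x) = sum_{n>=2} n(n-1) a_n x^(n-2).
Substitute into P(x) y'' + Q(x) y' + R(x) y = 0 with P(x) = 1, Q(x) = -4x, R(x) = -5, and match powers of x.
Initial conditions: a_0 = 1, a_1 = -1.
Setting the coefficient of each power of x to zero and solving order by order (substituting the coefficients already found):
  x^0: 2 a_2 - 5 a_0 = 0  ->  2 a_2 = 5 a_0 = 5  ->  a_2 = 5/2
  x^1: 6 a_3 - 9 a_1 = 0  ->  6 a_3 = 9 a_1 = -9  ->  a_3 = -3/2
  x^2: 12 a_4 - 13 a_2 = 0  ->  12 a_4 = 13 a_2 = 65/2  ->  a_4 = 65/24
Truncated series: y(x) = 1 - x + (5/2) x^2 - (3/2) x^3 + (65/24) x^4 + O(x^5).

a_0 = 1; a_1 = -1; a_2 = 5/2; a_3 = -3/2; a_4 = 65/24


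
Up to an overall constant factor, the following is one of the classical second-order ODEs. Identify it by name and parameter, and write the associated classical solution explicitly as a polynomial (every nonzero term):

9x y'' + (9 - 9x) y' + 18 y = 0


All three coefficients share the factor 9; dividing through by 9 gives  x y'' + (1 - x) y' + 2 y = 0.
This matches the Laguerre equation x y'' + (1 - x) y' + n y = 0 with n = 2; the polynomial solution is L_2(x).
With y = sum_k a_k x^k, matching x^k gives (k+1)k a_{k+1} + (k+1) a_{k+1} - k a_k + n a_k = 0, i.e. (k+1)^2 a_{k+1} = (k - n) a_k = (k - 2) a_k. The right side vanishes at k = 2, so the series terminates at degree 2.
Standard normalization L_n(0) = 1 gives a_0 = 1. Work upward with a_{k+1} = (k - 2) a_k / (k+1)^2:
  a_1 = (0 - 2)(1) / 1^2 = -2/1 = -2
  a_2 = (1 - 2)(-2) / 2^2 = 2/4 = 1/2
Hence L_2(x) = x^2/2 - 2 x + 1.

L_2(x); series = x^2/2 - 2 x + 1


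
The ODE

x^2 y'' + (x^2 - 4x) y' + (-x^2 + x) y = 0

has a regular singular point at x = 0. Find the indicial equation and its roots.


Divide by x^2 to reach normal form y'' + P_1(x) y' + P_2(x) y = 0 with P_1(x) = 1 - 4/x and P_2(x) = -1 + 1/x.
x = 0 is a singular point because the y'-coefficient 1 - 4/x has a pole at x = 0 and the y-coefficient -1 + 1/x has a pole at x = 0.
It is a regular singular point because x P_1(x) = p(x) = x - 4 and x^2 P_2(x) = q(x) = -x^2 + x are polynomials, hence analytic at x = 0.
p(0) = -4,  q(0) = 0.
Indicial equation: r(r-1) + p(0) r + q(0) = 0, i.e. r^2 + (p(0) - 1) r + q(0) = 0, i.e. r^2 - 5 r = 0.
Discriminant: (-5)^2 - 4(0) = 25, so r = (5 ± 5)/2.
Solving: r_1 = 5, r_2 = 0.

indicial: r^2 - 5 r = 0; roots r_1 = 5, r_2 = 0


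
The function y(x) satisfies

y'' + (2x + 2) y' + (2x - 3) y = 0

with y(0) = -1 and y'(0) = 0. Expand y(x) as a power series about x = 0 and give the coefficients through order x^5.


Ansatz: y(x) = sum_{n>=0} a_n x^n, so y'(x) = sum_{n>=1} n a_n x^(n-1) and y''(x) = sum_{n>=2} n(n-1) a_n x^(n-2).
Substitute into P(x) y'' + Q(x) y' + R(x) y = 0 with P(x) = 1, Q(x) = 2x + 2, R(x) = 2x - 3, and match powers of x.
Initial conditions: a_0 = -1, a_1 = 0.
Setting the coefficient of each power of x to zero and solving order by order (substituting the coefficients already found):
  x^0: 2 a_2 + 2 a_1 - 3 a_0 = 0  ->  2 a_2 = -2 a_1 + 3 a_0 = -3  ->  a_2 = -3/2
  x^1: 6 a_3 + 4 a_2 - a_1 + 2 a_0 = 0  ->  6 a_3 = -4 a_2 + a_1 - 2 a_0 = 8  ->  a_3 = 4/3
  x^2: 12 a_4 + 6 a_3 + a_2 + 2 a_1 = 0  ->  12 a_4 = -6 a_3 - a_2 - 2 a_1 = -13/2  ->  a_4 = -13/24
  x^3: 20 a_5 + 8 a_4 + 3 a_3 + 2 a_2 = 0  ->  20 a_5 = -8 a_4 - 3 a_3 - 2 a_2 = 10/3  ->  a_5 = 1/6
Truncated series: y(x) = -1 - (3/2) x^2 + (4/3) x^3 - (13/24) x^4 + (1/6) x^5 + O(x^6).

a_0 = -1; a_1 = 0; a_2 = -3/2; a_3 = 4/3; a_4 = -13/24; a_5 = 1/6


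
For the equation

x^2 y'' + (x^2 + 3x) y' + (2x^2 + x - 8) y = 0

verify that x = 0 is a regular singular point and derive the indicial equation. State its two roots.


Divide by x^2 to reach normal form y'' + P_1(x) y' + P_2(x) y = 0 with P_1(x) = 1 + 3/x and P_2(x) = 2 + 1/x - 8/x^2.
x = 0 is a singular point because the y'-coefficient 1 + 3/x has a pole at x = 0 and the y-coefficient 2 + 1/x - 8/x^2 has a pole at x = 0.
It is a regular singular point because x P_1(x) = p(x) = x + 3 and x^2 P_2(x) = q(x) = 2x^2 + x - 8 are polynomials, hence analytic at x = 0.
p(0) = 3,  q(0) = -8.
Indicial equation: r(r-1) + p(0) r + q(0) = 0, i.e. r^2 + (p(0) - 1) r + q(0) = 0, i.e. r^2 + 2 r - 8 = 0.
Discriminant: (2)^2 - 4(-8) = 36, so r = (-2 ± 6)/2.
Solving: r_1 = 2, r_2 = -4.

indicial: r^2 + 2 r - 8 = 0; roots r_1 = 2, r_2 = -4


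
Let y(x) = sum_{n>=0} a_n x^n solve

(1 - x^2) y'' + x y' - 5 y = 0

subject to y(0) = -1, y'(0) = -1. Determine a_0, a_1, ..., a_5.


Ansatz: y(x) = sum_{n>=0} a_n x^n, so y'(x) = sum_{n>=1} n a_n x^(n-1) and y''(x) = sum_{n>=2} n(n-1) a_n x^(n-2).
Substitute into P(x) y'' + Q(x) y' + R(x) y = 0 with P(x) = 1 - x^2, Q(x) = x, R(x) = -5, and match powers of x.
Initial conditions: a_0 = -1, a_1 = -1.
Setting the coefficient of each power of x to zero and solving order by order (substituting the coefficients already found):
  x^0: 2 a_2 - 5 a_0 = 0  ->  2 a_2 = 5 a_0 = -5  ->  a_2 = -5/2
  x^1: 6 a_3 - 4 a_1 = 0  ->  6 a_3 = 4 a_1 = -4  ->  a_3 = -2/3
  x^2: 12 a_4 - 5 a_2 = 0  ->  12 a_4 = 5 a_2 = -25/2  ->  a_4 = -25/24
  x^3: 20 a_5 - 8 a_3 = 0  ->  20 a_5 = 8 a_3 = -16/3  ->  a_5 = -4/15
Truncated series: y(x) = -1 - x - (5/2) x^2 - (2/3) x^3 - (25/24) x^4 - (4/15) x^5 + O(x^6).

a_0 = -1; a_1 = -1; a_2 = -5/2; a_3 = -2/3; a_4 = -25/24; a_5 = -4/15


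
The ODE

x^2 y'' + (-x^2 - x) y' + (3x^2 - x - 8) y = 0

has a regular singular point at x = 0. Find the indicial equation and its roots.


Divide by x^2 to reach normal form y'' + P_1(x) y' + P_2(x) y = 0 with P_1(x) = -1 - 1/x and P_2(x) = 3 - 1/x - 8/x^2.
x = 0 is a singular point because the y'-coefficient -1 - 1/x has a pole at x = 0 and the y-coefficient 3 - 1/x - 8/x^2 has a pole at x = 0.
It is a regular singular point because x P_1(x) = p(x) = -x - 1 and x^2 P_2(x) = q(x) = 3x^2 - x - 8 are polynomials, hence analytic at x = 0.
p(0) = -1,  q(0) = -8.
Indicial equation: r(r-1) + p(0) r + q(0) = 0, i.e. r^2 + (p(0) - 1) r + q(0) = 0, i.e. r^2 - 2 r - 8 = 0.
Discriminant: (-2)^2 - 4(-8) = 36, so r = (2 ± 6)/2.
Solving: r_1 = 4, r_2 = -2.

indicial: r^2 - 2 r - 8 = 0; roots r_1 = 4, r_2 = -2


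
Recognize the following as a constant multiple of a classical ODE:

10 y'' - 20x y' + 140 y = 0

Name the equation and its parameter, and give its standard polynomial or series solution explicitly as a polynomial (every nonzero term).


All three coefficients share the factor 10; dividing through by 10 gives  y'' - 2x y' + 14 y = 0.
This matches the Hermite equation y'' - 2x y' + 2n y = 0 with 2n = 14, so n = 7; the polynomial solution is H_7(x).
With y = sum_k a_k x^k, matching x^k gives (k+2)(k+1) a_{k+2} = 2(k - n) a_k = 2(k - 7) a_k. The right side vanishes at k = 7, so the series with the parity of 7 terminates at degree 7.
Standard normalization: leading coefficient of H_n is 2^n, so a_7 = 2^7 = 128. Work downward with a_k = (k+1)(k+2) a_{k+2} / (2(k - n)):
  a_5 = (6)(7)(128) / (2(5 - 7)) = 5376/(-4) = -1344
  a_3 = (4)(5)(-1344) / (2(3 - 7)) = -26880/(-8) = 3360
  a_1 = (2)(3)(3360) / (2(1 - 7)) = 20160/(-12) = -1680
Hence H_7(x) = 128 x^7 - 1344 x^5 + 3360 x^3 - 1680 x.

H_7(x); series = 128 x^7 - 1344 x^5 + 3360 x^3 - 1680 x


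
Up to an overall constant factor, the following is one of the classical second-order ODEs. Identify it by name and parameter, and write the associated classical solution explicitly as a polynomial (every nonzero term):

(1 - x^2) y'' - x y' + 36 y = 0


The equation is already in a standard form:  (1 - x^2) y'' - x y' + 36 y = 0.
This matches the Chebyshev equation (1 - x^2) y'' - x y' + n^2 y = 0 (note the -x y' term, not -2x y') with n^2 = 36, so n = 6; the polynomial solution is T_6(x).
With y = sum_k a_k x^k, matching x^k gives (k+2)(k+1) a_{k+2} = (k^2 - n^2) a_k = (k - 6)(k + 6) a_k. The right side vanishes at k = 6, so the series with the parity of 6 terminates at degree 6.
Standard normalization: leading coefficient of T_n is 2^(n-1), so a_6 = 2^5 = 32. Work downward with a_k = (k+1)(k+2) a_{k+2} / ((k - 6)(k + 6)):
  a_4 = (5)(6)(32) / ((4 - 6)(4 + 6)) = 960/(-20) = -48
  a_2 = (3)(4)(-48) / ((2 - 6)(2 + 6)) = -576/(-32) = 18
  a_0 = (1)(2)(18) / ((0 - 6)(0 + 6)) = 36/(-36) = -1
Hence T_6(x) = 32 x^6 - 48 x^4 + 18 x^2 - 1.

T_6(x); series = 32 x^6 - 48 x^4 + 18 x^2 - 1


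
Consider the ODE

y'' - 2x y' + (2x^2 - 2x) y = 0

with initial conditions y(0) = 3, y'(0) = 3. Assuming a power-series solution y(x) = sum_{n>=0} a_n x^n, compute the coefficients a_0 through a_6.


Ansatz: y(x) = sum_{n>=0} a_n x^n, so y'(x) = sum_{n>=1} n a_n x^(n-1) and y''(x) = sum_{n>=2} n(n-1) a_n x^(n-2).
Substitute into P(x) y'' + Q(x) y' + R(x) y = 0 with P(x) = 1, Q(x) = -2x, R(x) = 2x^2 - 2x, and match powers of x.
Initial conditions: a_0 = 3, a_1 = 3.
Setting the coefficient of each power of x to zero and solving order by order (substituting the coefficients already found):
  x^0: 2 a_2 = 0  ->  a_2 = 0
  x^1: 6 a_3 - 2 a_1 - 2 a_0 = 0  ->  6 a_3 = 2 a_1 + 2 a_0 = 12  ->  a_3 = 2
  x^2: 12 a_4 - 4 a_2 - 2 a_1 + 2 a_0 = 0  ->  12 a_4 = 4 a_2 + 2 a_1 - 2 a_0 = 0  ->  a_4 = 0
  x^3: 20 a_5 - 6 a_3 - 2 a_2 + 2 a_1 = 0  ->  20 a_5 = 6 a_3 + 2 a_2 - 2 a_1 = 6  ->  a_5 = 3/10
  x^4: 30 a_6 - 8 a_4 - 2 a_3 + 2 a_2 = 0  ->  30 a_6 = 8 a_4 + 2 a_3 - 2 a_2 = 4  ->  a_6 = 2/15
Truncated series: y(x) = 3 + 3 x + 2 x^3 + (3/10) x^5 + (2/15) x^6 + O(x^7).

a_0 = 3; a_1 = 3; a_2 = 0; a_3 = 2; a_4 = 0; a_5 = 3/10; a_6 = 2/15


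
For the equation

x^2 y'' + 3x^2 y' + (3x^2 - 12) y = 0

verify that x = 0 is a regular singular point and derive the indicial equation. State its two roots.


Divide by x^2 to reach normal form y'' + P_1(x) y' + P_2(x) y = 0 with P_1(x) = 3 and P_2(x) = 3 - 12/x^2.
x = 0 is a singular point because the y-coefficient 3 - 12/x^2 has a pole at x = 0.
It is a regular singular point because x P_1(x) = p(x) = 3x and x^2 P_2(x) = q(x) = 3x^2 - 12 are polynomials, hence analytic at x = 0.
p(0) = 0,  q(0) = -12.
Indicial equation: r(r-1) + p(0) r + q(0) = 0, i.e. r^2 + (p(0) - 1) r + q(0) = 0, i.e. r^2 - 1 r - 12 = 0.
Discriminant: (-1)^2 - 4(-12) = 49, so r = (1 ± 7)/2.
Solving: r_1 = 4, r_2 = -3.

indicial: r^2 - 1 r - 12 = 0; roots r_1 = 4, r_2 = -3


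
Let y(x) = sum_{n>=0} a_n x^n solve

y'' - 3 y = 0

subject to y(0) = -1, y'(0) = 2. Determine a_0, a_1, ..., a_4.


Ansatz: y(x) = sum_{n>=0} a_n x^n, so y'(x) = sum_{n>=1} n a_n x^(n-1) and y''(x) = sum_{n>=2} n(n-1) a_n x^(n-2).
Substitute into P(x) y'' + Q(x) y' + R(x) y = 0 with P(x) = 1, Q(x) = 0, R(x) = -3, and match powers of x.
Initial conditions: a_0 = -1, a_1 = 2.
Setting the coefficient of each power of x to zero and solving order by order (substituting the coefficients already found):
  x^0: 2 a_2 - 3 a_0 = 0  ->  2 a_2 = 3 a_0 = -3  ->  a_2 = -3/2
  x^1: 6 a_3 - 3 a_1 = 0  ->  6 a_3 = 3 a_1 = 6  ->  a_3 = 1
  x^2: 12 a_4 - 3 a_2 = 0  ->  12 a_4 = 3 a_2 = -9/2  ->  a_4 = -3/8
Truncated series: y(x) = -1 + 2 x - (3/2) x^2 + x^3 - (3/8) x^4 + O(x^5).

a_0 = -1; a_1 = 2; a_2 = -3/2; a_3 = 1; a_4 = -3/8


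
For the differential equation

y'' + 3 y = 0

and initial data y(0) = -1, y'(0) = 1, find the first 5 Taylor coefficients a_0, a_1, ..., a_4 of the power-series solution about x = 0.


Ansatz: y(x) = sum_{n>=0} a_n x^n, so y'(x) = sum_{n>=1} n a_n x^(n-1) and y''(x) = sum_{n>=2} n(n-1) a_n x^(n-2).
Substitute into P(x) y'' + Q(x) y' + R(x) y = 0 with P(x) = 1, Q(x) = 0, R(x) = 3, and match powers of x.
Initial conditions: a_0 = -1, a_1 = 1.
Setting the coefficient of each power of x to zero and solving order by order (substituting the coefficients already found):
  x^0: 2 a_2 + 3 a_0 = 0  ->  2 a_2 = -3 a_0 = 3  ->  a_2 = 3/2
  x^1: 6 a_3 + 3 a_1 = 0  ->  6 a_3 = -3 a_1 = -3  ->  a_3 = -1/2
  x^2: 12 a_4 + 3 a_2 = 0  ->  12 a_4 = -3 a_2 = -9/2  ->  a_4 = -3/8
Truncated series: y(x) = -1 + x + (3/2) x^2 - (1/2) x^3 - (3/8) x^4 + O(x^5).

a_0 = -1; a_1 = 1; a_2 = 3/2; a_3 = -1/2; a_4 = -3/8


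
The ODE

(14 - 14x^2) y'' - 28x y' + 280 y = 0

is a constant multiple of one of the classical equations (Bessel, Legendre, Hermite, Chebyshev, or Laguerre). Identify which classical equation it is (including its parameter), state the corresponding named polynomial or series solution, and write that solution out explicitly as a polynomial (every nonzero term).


All three coefficients share the factor 14; dividing through by 14 gives  (1 - x^2) y'' - 2x y' + 20 y = 0.
This matches the Legendre equation (1 - x^2) y'' - 2x y' + n(n+1) y = 0 (note the -2x y' term) with n(n+1) = 20, so n = 4; the polynomial solution is P_4(x).
With y = sum_k a_k x^k, matching x^k gives (k+2)(k+1) a_{k+2} = [k(k+1) - n(n+1)] a_k = (k - 4)(k + 5) a_k. The right side vanishes at k = 4, so the series with the parity of 4 terminates at degree 4.
Standard normalization (P_n(1) = 1): leading coefficient (2n)!/(2^n (n!)^2) = 40320/(16*576) = 35/8, so a_4 = 35/8. Work downward with a_k = (k+1)(k+2) a_{k+2} / ((k - 4)(k + 5)):
  a_2 = (3)(4)(35/8) / ((2 - 4)(2 + 5)) = (105/2)/(-14) = -15/4
  a_0 = (1)(2)(-15/4) / ((0 - 4)(0 + 5)) = (-15/2)/(-20) = 3/8
Hence P_4(x) = 35 x^4/8 - 15 x^2/4 + 3/8.

P_4(x); series = 35 x^4/8 - 15 x^2/4 + 3/8


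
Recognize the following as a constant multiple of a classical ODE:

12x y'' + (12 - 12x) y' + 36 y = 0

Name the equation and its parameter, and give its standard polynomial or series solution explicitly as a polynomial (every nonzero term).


All three coefficients share the factor 12; dividing through by 12 gives  x y'' + (1 - x) y' + 3 y = 0.
This matches the Laguerre equation x y'' + (1 - x) y' + n y = 0 with n = 3; the polynomial solution is L_3(x).
With y = sum_k a_k x^k, matching x^k gives (k+1)k a_{k+1} + (k+1) a_{k+1} - k a_k + n a_k = 0, i.e. (k+1)^2 a_{k+1} = (k - n) a_k = (k - 3) a_k. The right side vanishes at k = 3, so the series terminates at degree 3.
Standard normalization L_n(0) = 1 gives a_0 = 1. Work upward with a_{k+1} = (k - 3) a_k / (k+1)^2:
  a_1 = (0 - 3)(1) / 1^2 = -3/1 = -3
  a_2 = (1 - 3)(-3) / 2^2 = 6/4 = 3/2
  a_3 = (2 - 3)(3/2) / 3^2 = (-3/2)/9 = -1/6
Hence L_3(x) = -x^3/6 + 3 x^2/2 - 3 x + 1.

L_3(x); series = -x^3/6 + 3 x^2/2 - 3 x + 1


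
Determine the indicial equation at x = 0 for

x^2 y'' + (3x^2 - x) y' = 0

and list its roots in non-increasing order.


Divide by x^2 to reach normal form y'' + P_1(x) y' + P_2(x) y = 0 with P_1(x) = 3 - 1/x and P_2(x) = 0.
x = 0 is a singular point because the y'-coefficient 3 - 1/x has a pole at x = 0.
It is a regular singular point because x P_1(x) = p(x) = 3x - 1 and x^2 P_2(x) = q(x) = 0 are polynomials, hence analytic at x = 0.
p(0) = -1,  q(0) = 0.
Indicial equation: r(r-1) + p(0) r + q(0) = 0, i.e. r^2 + (p(0) - 1) r + q(0) = 0, i.e. r^2 - 2 r = 0.
Discriminant: (-2)^2 - 4(0) = 4, so r = (2 ± 2)/2.
Solving: r_1 = 2, r_2 = 0.

indicial: r^2 - 2 r = 0; roots r_1 = 2, r_2 = 0


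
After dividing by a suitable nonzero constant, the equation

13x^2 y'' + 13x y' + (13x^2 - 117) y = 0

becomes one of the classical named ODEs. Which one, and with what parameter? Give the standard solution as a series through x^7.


All three coefficients share the factor 13; dividing through by 13 gives  x^2 y'' + x y' + (x^2 - 9) y = 0.
This matches the Bessel equation x^2 y'' + x y' + (x^2 - nu^2) y = 0 with nu^2 = 9, so nu = 3; the solution bounded at x = 0 is J_3(x).
Frobenius at x = 0: indicial roots ±nu; for r = nu the recurrence k(k + 2nu) c_k = -c_{k-2} gives the standard series J_nu(x) = sum_{k>=0} (-1)^k / (k! (k+nu)!) (x/2)^(2k+nu). Evaluate the first 3 terms:
  k = 0: (-1)^0 / (0! * 3! * 2^3) x^3 = 1/(1*6*8) x^3 = (1/48) x^3
  k = 1: (-1)^1 / (1! * 4! * 2^5) x^5 = -1/(1*24*32) x^5 = (-1/768) x^5
  k = 2: (-1)^2 / (2! * 5! * 2^7) x^7 = 1/(2*120*128) x^7 = (1/30720) x^7
Hence J_3(x) = x^7/30720 - x^5/768 + x^3/48 + ....

J_3(x); series = x^7/30720 - x^5/768 + x^3/48


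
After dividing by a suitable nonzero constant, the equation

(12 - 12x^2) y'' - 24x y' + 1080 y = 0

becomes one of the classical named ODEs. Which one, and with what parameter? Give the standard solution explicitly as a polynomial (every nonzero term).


All three coefficients share the factor 12; dividing through by 12 gives  (1 - x^2) y'' - 2x y' + 90 y = 0.
This matches the Legendre equation (1 - x^2) y'' - 2x y' + n(n+1) y = 0 (note the -2x y' term) with n(n+1) = 90, so n = 9; the polynomial solution is P_9(x).
With y = sum_k a_k x^k, matching x^k gives (k+2)(k+1) a_{k+2} = [k(k+1) - n(n+1)] a_k = (k - 9)(k + 10) a_k. The right side vanishes at k = 9, so the series with the parity of 9 terminates at degree 9.
Standard normalization (P_n(1) = 1): leading coefficient (2n)!/(2^n (n!)^2) = 6402373705728000/(512*131681894400) = 12155/128, so a_9 = 12155/128. Work downward with a_k = (k+1)(k+2) a_{k+2} / ((k - 9)(k + 10)):
  a_7 = (8)(9)(12155/128) / ((7 - 9)(7 + 10)) = (109395/16)/(-34) = -6435/32
  a_5 = (6)(7)(-6435/32) / ((5 - 9)(5 + 10)) = (-135135/16)/(-60) = 9009/64
  a_3 = (4)(5)(9009/64) / ((3 - 9)(3 + 10)) = (45045/16)/(-78) = -1155/32
  a_1 = (2)(3)(-1155/32) / ((1 - 9)(1 + 10)) = (-3465/16)/(-88) = 315/128
Hence P_9(x) = 12155 x^9/128 - 6435 x^7/32 + 9009 x^5/64 - 1155 x^3/32 + 315 x/128.

P_9(x); series = 12155 x^9/128 - 6435 x^7/32 + 9009 x^5/64 - 1155 x^3/32 + 315 x/128


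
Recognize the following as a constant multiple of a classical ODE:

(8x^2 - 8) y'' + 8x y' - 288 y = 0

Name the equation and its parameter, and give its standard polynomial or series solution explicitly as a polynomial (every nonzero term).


All three coefficients share the factor -8; dividing through by -8 gives  (1 - x^2) y'' - x y' + 36 y = 0.
This matches the Chebyshev equation (1 - x^2) y'' - x y' + n^2 y = 0 (note the -x y' term, not -2x y') with n^2 = 36, so n = 6; the polynomial solution is T_6(x).
With y = sum_k a_k x^k, matching x^k gives (k+2)(k+1) a_{k+2} = (k^2 - n^2) a_k = (k - 6)(k + 6) a_k. The right side vanishes at k = 6, so the series with the parity of 6 terminates at degree 6.
Standard normalization: leading coefficient of T_n is 2^(n-1), so a_6 = 2^5 = 32. Work downward with a_k = (k+1)(k+2) a_{k+2} / ((k - 6)(k + 6)):
  a_4 = (5)(6)(32) / ((4 - 6)(4 + 6)) = 960/(-20) = -48
  a_2 = (3)(4)(-48) / ((2 - 6)(2 + 6)) = -576/(-32) = 18
  a_0 = (1)(2)(18) / ((0 - 6)(0 + 6)) = 36/(-36) = -1
Hence T_6(x) = 32 x^6 - 48 x^4 + 18 x^2 - 1.

T_6(x); series = 32 x^6 - 48 x^4 + 18 x^2 - 1


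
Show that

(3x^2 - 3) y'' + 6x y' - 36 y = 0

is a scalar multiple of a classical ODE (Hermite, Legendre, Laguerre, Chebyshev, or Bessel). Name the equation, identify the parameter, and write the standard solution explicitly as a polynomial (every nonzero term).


All three coefficients share the factor -3; dividing through by -3 gives  (1 - x^2) y'' - 2x y' + 12 y = 0.
This matches the Legendre equation (1 - x^2) y'' - 2x y' + n(n+1) y = 0 (note the -2x y' term) with n(n+1) = 12, so n = 3; the polynomial solution is P_3(x).
With y = sum_k a_k x^k, matching x^k gives (k+2)(k+1) a_{k+2} = [k(k+1) - n(n+1)] a_k = (k - 3)(k + 4) a_k. The right side vanishes at k = 3, so the series with the parity of 3 terminates at degree 3.
Standard normalization (P_n(1) = 1): leading coefficient (2n)!/(2^n (n!)^2) = 720/(8*36) = 5/2, so a_3 = 5/2. Work downward with a_k = (k+1)(k+2) a_{k+2} / ((k - 3)(k + 4)):
  a_1 = (2)(3)(5/2) / ((1 - 3)(1 + 4)) = 15/(-10) = -3/2
Hence P_3(x) = 5 x^3/2 - 3 x/2.

P_3(x); series = 5 x^3/2 - 3 x/2


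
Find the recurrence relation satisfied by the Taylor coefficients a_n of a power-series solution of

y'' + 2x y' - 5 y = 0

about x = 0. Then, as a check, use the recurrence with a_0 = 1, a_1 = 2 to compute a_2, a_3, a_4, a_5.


Substitute y = sum_n a_n x^n.
y''(x) has coefficient (n+2)(n+1) a_{n+2} at x^n;
2 x y'(x) has coefficient 2 n a_n at x^n (shift);
-5 y(x) has coefficient -5 a_n at x^n.
Matching x^n: (n+2)(n+1) a_{n+2} + (2n - 5) a_n = 0.
Thus a_{n+2} = (-2n + 5) / ((n+1)(n+2)) * a_n.

Check with a_0 = 1, a_1 = 2 (apply the recurrence for n = 0, 1, 2, 3): a_0 = 1, a_1 = 2, a_2 = 5/2, a_3 = 1, a_4 = 5/24, a_5 = -1/20.

a_(n+2) = (-2n + 5) / ((n+1)(n+2)) * a_n; check: a_0 = 1, a_1 = 2, a_2 = 5/2, a_3 = 1, a_4 = 5/24, a_5 = -1/20


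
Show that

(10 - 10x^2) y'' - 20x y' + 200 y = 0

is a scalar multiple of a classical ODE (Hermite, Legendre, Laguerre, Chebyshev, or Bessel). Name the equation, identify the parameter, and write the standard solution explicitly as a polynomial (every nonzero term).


All three coefficients share the factor 10; dividing through by 10 gives  (1 - x^2) y'' - 2x y' + 20 y = 0.
This matches the Legendre equation (1 - x^2) y'' - 2x y' + n(n+1) y = 0 (note the -2x y' term) with n(n+1) = 20, so n = 4; the polynomial solution is P_4(x).
With y = sum_k a_k x^k, matching x^k gives (k+2)(k+1) a_{k+2} = [k(k+1) - n(n+1)] a_k = (k - 4)(k + 5) a_k. The right side vanishes at k = 4, so the series with the parity of 4 terminates at degree 4.
Standard normalization (P_n(1) = 1): leading coefficient (2n)!/(2^n (n!)^2) = 40320/(16*576) = 35/8, so a_4 = 35/8. Work downward with a_k = (k+1)(k+2) a_{k+2} / ((k - 4)(k + 5)):
  a_2 = (3)(4)(35/8) / ((2 - 4)(2 + 5)) = (105/2)/(-14) = -15/4
  a_0 = (1)(2)(-15/4) / ((0 - 4)(0 + 5)) = (-15/2)/(-20) = 3/8
Hence P_4(x) = 35 x^4/8 - 15 x^2/4 + 3/8.

P_4(x); series = 35 x^4/8 - 15 x^2/4 + 3/8


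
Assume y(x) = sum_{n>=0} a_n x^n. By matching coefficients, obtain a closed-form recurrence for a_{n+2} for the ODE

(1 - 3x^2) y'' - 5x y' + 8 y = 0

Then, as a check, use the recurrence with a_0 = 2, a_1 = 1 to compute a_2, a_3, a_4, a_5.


Substitute y = sum_n a_n x^n.
(1 - 3 x^2) y'' contributes (n+2)(n+1) a_{n+2} - 3 n(n-1) a_n at x^n.
-5 x y'(x) contributes -5 n a_n at x^n.
8 y(x) contributes 8 a_n at x^n.
Matching x^n: (n+2)(n+1) a_{n+2} + (-3 n(n-1) - 5 n + 8) a_n = 0.
Thus a_{n+2} = (3 n(n-1) + 5 n - 8) / ((n+1)(n+2)) * a_n.

Check with a_0 = 2, a_1 = 1 (apply the recurrence for n = 0, 1, 2, 3): a_0 = 2, a_1 = 1, a_2 = -8, a_3 = -1/2, a_4 = -16/3, a_5 = -5/8.

a_(n+2) = (3 n(n-1) + 5 n - 8) / ((n+1)(n+2)) * a_n; check: a_0 = 2, a_1 = 1, a_2 = -8, a_3 = -1/2, a_4 = -16/3, a_5 = -5/8
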